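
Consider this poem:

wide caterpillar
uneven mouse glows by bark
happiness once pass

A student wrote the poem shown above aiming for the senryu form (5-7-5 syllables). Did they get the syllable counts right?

Yes

Line 1: wide(1) + caterpillar(4) = 5 ✓
Line 2: uneven(3) + mouse(1) + glows(1) + by(1) + bark(1) = 7 ✓
Line 3: happiness(3) + once(1) + pass(1) = 5 ✓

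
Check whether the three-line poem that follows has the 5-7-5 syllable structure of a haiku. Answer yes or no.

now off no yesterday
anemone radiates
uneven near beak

Line 1: "now off no yesterday": 1+1+1+3 = 6 (expected 5)
Line 2: "anemone radiates": 4+3 = 7 ✓
Line 3: "uneven near beak": 3+1+1 = 5 ✓

No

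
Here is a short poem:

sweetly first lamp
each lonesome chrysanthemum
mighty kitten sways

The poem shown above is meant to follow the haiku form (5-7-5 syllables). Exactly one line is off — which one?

Line 1: sweetly (2), first (1), lamp (1) → 4 (expected 5)
Line 2: each (1), lonesome (2), chrysanthemum (4) → 7 ✓
Line 3: mighty (2), kitten (2), sways (1) → 5 ✓

Line 1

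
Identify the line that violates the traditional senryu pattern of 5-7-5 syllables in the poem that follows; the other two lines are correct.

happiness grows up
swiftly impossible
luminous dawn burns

Line 2

Line 1: "happiness grows up": 3+1+1 = 5 ✓
Line 2: "swiftly impossible": 2+4 = 6 (expected 7)
Line 3: "luminous dawn burns": 3+1+1 = 5 ✓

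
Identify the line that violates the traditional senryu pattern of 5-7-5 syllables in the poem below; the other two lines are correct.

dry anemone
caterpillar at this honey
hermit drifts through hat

The second line

Line 1: dry (1), anemone (4) → 5 ✓
Line 2: caterpillar (4), at (1), this (1), honey (2) → 8 (expected 7)
Line 3: hermit (2), drifts (1), through (1), hat (1) → 5 ✓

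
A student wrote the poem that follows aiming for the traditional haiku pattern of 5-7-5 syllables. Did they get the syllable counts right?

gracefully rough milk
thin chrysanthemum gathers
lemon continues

Yes

Line 1: gracefully(3) + rough(1) + milk(1) = 5 ✓
Line 2: thin(1) + chrysanthemum(4) + gathers(2) = 7 ✓
Line 3: lemon(2) + continues(3) = 5 ✓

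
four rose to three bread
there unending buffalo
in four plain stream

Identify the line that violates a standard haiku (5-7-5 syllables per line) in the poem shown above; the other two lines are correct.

Line 1: four(1) + rose(1) + to(1) + three(1) + bread(1) = 5 ✓
Line 2: there(1) + unending(3) + buffalo(3) = 7 ✓
Line 3: in(1) + four(1) + plain(1) + stream(1) = 4 (expected 5)

Line 3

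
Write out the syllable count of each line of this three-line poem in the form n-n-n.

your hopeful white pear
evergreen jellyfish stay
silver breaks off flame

Line 1: your (1), hopeful (2), white (1), pear (1) → 5
Line 2: evergreen (3), jellyfish (3), stay (1) → 7
Line 3: silver (2), breaks (1), off (1), flame (1) → 5

5-7-5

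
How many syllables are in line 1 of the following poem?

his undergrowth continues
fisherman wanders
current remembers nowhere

Line 1: his(1) + undergrowth(3) + continues(3) = 7

7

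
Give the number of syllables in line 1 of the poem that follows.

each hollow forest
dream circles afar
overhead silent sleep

Line 1: each (1), hollow (2), forest (2) → 5

5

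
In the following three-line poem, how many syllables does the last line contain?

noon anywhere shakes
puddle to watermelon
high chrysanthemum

The last line: high(1) + chrysanthemum(4) = 5

5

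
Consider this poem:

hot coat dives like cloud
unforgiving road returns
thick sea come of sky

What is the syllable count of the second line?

The second line: unforgiving (4), road (1), returns (2) → 7

7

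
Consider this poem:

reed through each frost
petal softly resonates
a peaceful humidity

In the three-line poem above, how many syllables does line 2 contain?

Line 2: petal (2), softly (2), resonates (3) → 7

7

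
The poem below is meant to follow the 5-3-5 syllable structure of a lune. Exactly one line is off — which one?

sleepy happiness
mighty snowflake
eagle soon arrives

Line 1: "sleepy happiness": 2+3 = 5 ✓
Line 2: "mighty snowflake": 2+2 = 4 (expected 3)
Line 3: "eagle soon arrives": 2+1+2 = 5 ✓

Line 2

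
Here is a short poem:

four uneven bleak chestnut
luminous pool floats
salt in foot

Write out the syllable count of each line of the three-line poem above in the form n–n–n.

Line 1: "four uneven bleak chestnut": 1+3+1+2 = 7
Line 2: "luminous pool floats": 3+1+1 = 5
Line 3: "salt in foot": 1+1+1 = 3

7–5–3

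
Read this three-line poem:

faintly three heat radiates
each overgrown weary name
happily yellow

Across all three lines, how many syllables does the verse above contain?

Line 1: "faintly three heat radiates": 2+1+1+3 = 7
Line 2: "each overgrown weary name": 1+3+2+1 = 7
Line 3: "happily yellow": 3+2 = 5
Total: 7 + 7 + 5 = 19

19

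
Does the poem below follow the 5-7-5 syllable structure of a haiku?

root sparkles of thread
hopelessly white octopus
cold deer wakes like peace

Line 1: root (1), sparkles (2), of (1), thread (1) → 5 ✓
Line 2: hopelessly (3), white (1), octopus (3) → 7 ✓
Line 3: cold (1), deer (1), wakes (1), like (1), peace (1) → 5 ✓

Yes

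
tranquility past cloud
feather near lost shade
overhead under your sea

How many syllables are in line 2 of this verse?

5

Line 2: feather (2), near (1), lost (1), shade (1) → 5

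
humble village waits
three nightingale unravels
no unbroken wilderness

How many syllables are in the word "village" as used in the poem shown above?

"village" has 2 syllables.

2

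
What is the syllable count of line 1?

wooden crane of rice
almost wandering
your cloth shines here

5

Line 1: wooden (2), crane (1), of (1), rice (1) → 5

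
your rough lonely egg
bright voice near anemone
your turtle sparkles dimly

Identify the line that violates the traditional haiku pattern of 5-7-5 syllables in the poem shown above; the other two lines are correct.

Line 1: your(1) + rough(1) + lonely(2) + egg(1) = 5 ✓
Line 2: bright(1) + voice(1) + near(1) + anemone(4) = 7 ✓
Line 3: your(1) + turtle(2) + sparkles(2) + dimly(2) = 7 (expected 5)

Line 3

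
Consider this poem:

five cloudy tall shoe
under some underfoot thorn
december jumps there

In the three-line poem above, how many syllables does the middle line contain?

The middle line: under (2), some (1), underfoot (3), thorn (1) → 7

7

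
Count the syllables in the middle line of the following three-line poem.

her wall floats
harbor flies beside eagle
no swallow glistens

7

The middle line: harbor (2), flies (1), beside (2), eagle (2) → 7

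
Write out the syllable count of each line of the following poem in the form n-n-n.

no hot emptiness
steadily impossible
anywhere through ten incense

Line 1: no(1) + hot(1) + emptiness(3) = 5
Line 2: steadily(3) + impossible(4) = 7
Line 3: anywhere(3) + through(1) + ten(1) + incense(2) = 7

5-7-7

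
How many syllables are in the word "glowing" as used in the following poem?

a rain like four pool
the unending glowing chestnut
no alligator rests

"glowing" has 2 syllables.

2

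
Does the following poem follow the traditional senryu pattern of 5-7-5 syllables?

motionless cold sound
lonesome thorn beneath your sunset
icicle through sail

Line 1: motionless(3) + cold(1) + sound(1) = 5 ✓
Line 2: lonesome(2) + thorn(1) + beneath(2) + your(1) + sunset(2) = 8 (expected 7)
Line 3: icicle(3) + through(1) + sail(1) = 5 ✓

No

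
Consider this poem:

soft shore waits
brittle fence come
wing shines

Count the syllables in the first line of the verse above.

The first line: soft (1), shore (1), waits (1) → 3

3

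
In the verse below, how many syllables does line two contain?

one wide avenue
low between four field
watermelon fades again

Line two: "low between four field": 1+2+1+1 = 5

5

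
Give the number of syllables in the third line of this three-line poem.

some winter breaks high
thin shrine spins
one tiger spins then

The third line: "one tiger spins then": 1+2+1+1 = 5

5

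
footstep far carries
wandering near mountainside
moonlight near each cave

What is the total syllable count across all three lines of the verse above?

17

Line 1: "footstep far carries": 2+1+2 = 5
Line 2: "wandering near mountainside": 3+1+3 = 7
Line 3: "moonlight near each cave": 2+1+1+1 = 5
Total: 5 + 7 + 5 = 17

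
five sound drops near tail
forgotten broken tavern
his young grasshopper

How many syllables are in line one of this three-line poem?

Line one: "five sound drops near tail": 1+1+1+1+1 = 5

5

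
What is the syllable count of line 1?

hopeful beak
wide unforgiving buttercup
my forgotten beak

3

Line 1: "hopeful beak": 2+1 = 3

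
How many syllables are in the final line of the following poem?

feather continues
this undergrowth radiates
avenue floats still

The final line: "avenue floats still": 3+1+1 = 5

5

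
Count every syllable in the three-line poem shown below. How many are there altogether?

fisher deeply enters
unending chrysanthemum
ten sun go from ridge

Line 1: fisher(2) + deeply(2) + enters(2) = 6
Line 2: unending(3) + chrysanthemum(4) = 7
Line 3: ten(1) + sun(1) + go(1) + from(1) + ridge(1) = 5
Total: 6 + 7 + 5 = 18

18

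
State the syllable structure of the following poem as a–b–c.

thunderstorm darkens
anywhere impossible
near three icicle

Line 1: thunderstorm(3) + darkens(2) = 5
Line 2: anywhere(3) + impossible(4) = 7
Line 3: near(1) + three(1) + icicle(3) = 5

5–7–5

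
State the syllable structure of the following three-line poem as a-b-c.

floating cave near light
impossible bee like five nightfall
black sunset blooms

5-9-4

Line 1: "floating cave near light": 2+1+1+1 = 5
Line 2: "impossible bee like five nightfall": 4+1+1+1+2 = 9
Line 3: "black sunset blooms": 1+2+1 = 4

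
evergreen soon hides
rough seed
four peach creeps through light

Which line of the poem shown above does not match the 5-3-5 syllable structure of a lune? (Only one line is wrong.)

Line 1: evergreen(3) + soon(1) + hides(1) = 5 ✓
Line 2: rough(1) + seed(1) = 2 (expected 3)
Line 3: four(1) + peach(1) + creeps(1) + through(1) + light(1) = 5 ✓

Line 2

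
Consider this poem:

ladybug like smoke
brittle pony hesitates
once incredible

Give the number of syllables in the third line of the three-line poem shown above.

5

The third line: once(1) + incredible(4) = 5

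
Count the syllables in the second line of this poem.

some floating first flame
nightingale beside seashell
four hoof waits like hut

The second line: "nightingale beside seashell": 3+2+2 = 7

7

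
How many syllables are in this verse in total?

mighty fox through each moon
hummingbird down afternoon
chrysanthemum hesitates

20

Line 1: mighty (2), fox (1), through (1), each (1), moon (1) → 6
Line 2: hummingbird (3), down (1), afternoon (3) → 7
Line 3: chrysanthemum (4), hesitates (3) → 7
Total: 6 + 7 + 7 = 20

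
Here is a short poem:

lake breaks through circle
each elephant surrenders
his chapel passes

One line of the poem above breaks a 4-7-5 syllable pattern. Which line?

Line 1: lake (1), breaks (1), through (1), circle (2) → 5 (expected 4)
Line 2: each (1), elephant (3), surrenders (3) → 7 ✓
Line 3: his (1), chapel (2), passes (2) → 5 ✓

Line 1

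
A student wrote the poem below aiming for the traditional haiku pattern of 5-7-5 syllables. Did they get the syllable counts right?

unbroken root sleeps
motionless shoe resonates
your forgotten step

Line 1: "unbroken root sleeps": 3+1+1 = 5 ✓
Line 2: "motionless shoe resonates": 3+1+3 = 7 ✓
Line 3: "your forgotten step": 1+3+1 = 5 ✓

Yes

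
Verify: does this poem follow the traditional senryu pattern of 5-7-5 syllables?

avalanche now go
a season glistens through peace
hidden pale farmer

Yes

Line 1: "avalanche now go": 3+1+1 = 5 ✓
Line 2: "a season glistens through peace": 1+2+2+1+1 = 7 ✓
Line 3: "hidden pale farmer": 2+1+2 = 5 ✓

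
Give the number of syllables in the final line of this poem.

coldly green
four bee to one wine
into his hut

4

The final line: into (2), his (1), hut (1) → 4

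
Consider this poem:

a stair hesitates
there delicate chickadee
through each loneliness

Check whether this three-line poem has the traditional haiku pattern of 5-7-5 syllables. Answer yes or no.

Yes

Line 1: a(1) + stair(1) + hesitates(3) = 5 ✓
Line 2: there(1) + delicate(3) + chickadee(3) = 7 ✓
Line 3: through(1) + each(1) + loneliness(3) = 5 ✓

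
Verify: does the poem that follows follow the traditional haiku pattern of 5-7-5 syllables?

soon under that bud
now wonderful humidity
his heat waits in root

No

Line 1: soon(1) + under(2) + that(1) + bud(1) = 5 ✓
Line 2: now(1) + wonderful(3) + humidity(4) = 8 (expected 7)
Line 3: his(1) + heat(1) + waits(1) + in(1) + root(1) = 5 ✓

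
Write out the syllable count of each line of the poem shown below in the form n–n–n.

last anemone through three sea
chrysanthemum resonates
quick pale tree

8–7–3

Line 1: last(1) + anemone(4) + through(1) + three(1) + sea(1) = 8
Line 2: chrysanthemum(4) + resonates(3) = 7
Line 3: quick(1) + pale(1) + tree(1) = 3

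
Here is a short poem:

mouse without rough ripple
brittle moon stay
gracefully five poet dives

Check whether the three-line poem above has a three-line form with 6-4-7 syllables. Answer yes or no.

Line 1: mouse (1), without (2), rough (1), ripple (2) → 6 ✓
Line 2: brittle (2), moon (1), stay (1) → 4 ✓
Line 3: gracefully (3), five (1), poet (2), dives (1) → 7 ✓

Yes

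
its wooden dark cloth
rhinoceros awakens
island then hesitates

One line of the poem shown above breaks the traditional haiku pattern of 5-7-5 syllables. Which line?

Line 1: its(1) + wooden(2) + dark(1) + cloth(1) = 5 ✓
Line 2: rhinoceros(4) + awakens(3) = 7 ✓
Line 3: island(2) + then(1) + hesitates(3) = 6 (expected 5)

The third line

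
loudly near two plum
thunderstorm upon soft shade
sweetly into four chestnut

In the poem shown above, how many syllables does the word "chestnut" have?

2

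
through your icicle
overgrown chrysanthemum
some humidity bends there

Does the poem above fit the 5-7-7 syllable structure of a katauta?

Line 1: through (1), your (1), icicle (3) → 5 ✓
Line 2: overgrown (3), chrysanthemum (4) → 7 ✓
Line 3: some (1), humidity (4), bends (1), there (1) → 7 ✓

Yes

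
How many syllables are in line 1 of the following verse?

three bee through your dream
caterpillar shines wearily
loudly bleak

5

Line 1: three(1) + bee(1) + through(1) + your(1) + dream(1) = 5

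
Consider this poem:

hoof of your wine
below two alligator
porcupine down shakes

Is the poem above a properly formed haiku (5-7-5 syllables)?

No

Line 1: "hoof of your wine": 1+1+1+1 = 4 (expected 5)
Line 2: "below two alligator": 2+1+4 = 7 ✓
Line 3: "porcupine down shakes": 3+1+1 = 5 ✓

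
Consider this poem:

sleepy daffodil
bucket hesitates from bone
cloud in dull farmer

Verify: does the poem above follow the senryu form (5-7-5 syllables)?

Line 1: "sleepy daffodil": 2+3 = 5 ✓
Line 2: "bucket hesitates from bone": 2+3+1+1 = 7 ✓
Line 3: "cloud in dull farmer": 1+1+1+2 = 5 ✓

Yes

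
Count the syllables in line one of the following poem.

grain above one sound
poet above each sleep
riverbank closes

5

Line one: grain (1), above (2), one (1), sound (1) → 5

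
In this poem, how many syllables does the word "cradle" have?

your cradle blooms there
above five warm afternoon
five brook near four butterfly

2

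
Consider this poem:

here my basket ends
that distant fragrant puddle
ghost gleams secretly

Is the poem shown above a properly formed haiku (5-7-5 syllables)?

Line 1: here (1), my (1), basket (2), ends (1) → 5 ✓
Line 2: that (1), distant (2), fragrant (2), puddle (2) → 7 ✓
Line 3: ghost (1), gleams (1), secretly (3) → 5 ✓

Yes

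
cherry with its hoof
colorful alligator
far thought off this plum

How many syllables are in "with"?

1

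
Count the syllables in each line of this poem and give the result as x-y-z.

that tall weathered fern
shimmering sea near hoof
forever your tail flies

5-6-6

Line 1: "that tall weathered fern": 1+1+2+1 = 5
Line 2: "shimmering sea near hoof": 3+1+1+1 = 6
Line 3: "forever your tail flies": 3+1+1+1 = 6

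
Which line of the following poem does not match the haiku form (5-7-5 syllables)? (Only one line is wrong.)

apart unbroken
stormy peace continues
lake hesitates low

Line 1: apart (2), unbroken (3) → 5 ✓
Line 2: stormy (2), peace (1), continues (3) → 6 (expected 7)
Line 3: lake (1), hesitates (3), low (1) → 5 ✓

Line 2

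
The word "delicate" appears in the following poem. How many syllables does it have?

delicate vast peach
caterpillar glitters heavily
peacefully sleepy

3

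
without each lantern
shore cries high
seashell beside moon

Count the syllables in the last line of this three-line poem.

5

The last line: seashell(2) + beside(2) + moon(1) = 5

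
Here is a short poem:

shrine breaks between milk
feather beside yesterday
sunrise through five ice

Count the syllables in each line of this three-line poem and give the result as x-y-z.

5-7-5

Line 1: shrine(1) + breaks(1) + between(2) + milk(1) = 5
Line 2: feather(2) + beside(2) + yesterday(3) = 7
Line 3: sunrise(2) + through(1) + five(1) + ice(1) = 5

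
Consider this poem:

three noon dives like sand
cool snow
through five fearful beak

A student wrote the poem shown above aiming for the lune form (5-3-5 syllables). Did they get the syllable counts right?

No

Line 1: three(1) + noon(1) + dives(1) + like(1) + sand(1) = 5 ✓
Line 2: cool(1) + snow(1) = 2 (expected 3)
Line 3: through(1) + five(1) + fearful(2) + beak(1) = 5 ✓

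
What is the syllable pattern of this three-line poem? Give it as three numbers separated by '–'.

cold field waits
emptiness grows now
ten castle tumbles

3–5–5

Line 1: cold (1), field (1), waits (1) → 3
Line 2: emptiness (3), grows (1), now (1) → 5
Line 3: ten (1), castle (2), tumbles (2) → 5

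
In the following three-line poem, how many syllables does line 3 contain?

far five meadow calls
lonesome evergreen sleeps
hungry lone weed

Line 3: hungry (2), lone (1), weed (1) → 4

4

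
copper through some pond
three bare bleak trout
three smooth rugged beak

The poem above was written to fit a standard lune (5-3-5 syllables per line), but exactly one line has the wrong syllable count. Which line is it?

Line 1: "copper through some pond": 2+1+1+1 = 5 ✓
Line 2: "three bare bleak trout": 1+1+1+1 = 4 (expected 3)
Line 3: "three smooth rugged beak": 1+1+2+1 = 5 ✓

The second line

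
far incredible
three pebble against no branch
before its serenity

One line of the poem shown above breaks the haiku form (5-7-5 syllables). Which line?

The third line

Line 1: far (1), incredible (4) → 5 ✓
Line 2: three (1), pebble (2), against (2), no (1), branch (1) → 7 ✓
Line 3: before (2), its (1), serenity (4) → 7 (expected 5)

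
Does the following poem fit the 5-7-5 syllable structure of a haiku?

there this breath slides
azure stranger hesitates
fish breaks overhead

No

Line 1: there(1) + this(1) + breath(1) + slides(1) = 4 (expected 5)
Line 2: azure(2) + stranger(2) + hesitates(3) = 7 ✓
Line 3: fish(1) + breaks(1) + overhead(3) = 5 ✓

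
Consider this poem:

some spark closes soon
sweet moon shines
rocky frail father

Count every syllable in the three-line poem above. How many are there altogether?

Line 1: some (1), spark (1), closes (2), soon (1) → 5
Line 2: sweet (1), moon (1), shines (1) → 3
Line 3: rocky (2), frail (1), father (2) → 5
Total: 5 + 3 + 5 = 13

13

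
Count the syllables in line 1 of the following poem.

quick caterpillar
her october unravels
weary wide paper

Line 1: quick(1) + caterpillar(4) = 5

5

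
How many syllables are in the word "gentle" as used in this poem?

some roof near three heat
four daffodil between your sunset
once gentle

2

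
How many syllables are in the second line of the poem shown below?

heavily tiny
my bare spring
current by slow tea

3

The second line: my(1) + bare(1) + spring(1) = 3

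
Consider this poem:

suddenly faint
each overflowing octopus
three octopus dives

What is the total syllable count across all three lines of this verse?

Line 1: suddenly (3), faint (1) → 4
Line 2: each (1), overflowing (4), octopus (3) → 8
Line 3: three (1), octopus (3), dives (1) → 5
Total: 4 + 8 + 5 = 17

17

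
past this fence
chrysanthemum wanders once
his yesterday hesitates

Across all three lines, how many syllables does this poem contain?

Line 1: past(1) + this(1) + fence(1) = 3
Line 2: chrysanthemum(4) + wanders(2) + once(1) = 7
Line 3: his(1) + yesterday(3) + hesitates(3) = 7
Total: 3 + 7 + 7 = 17

17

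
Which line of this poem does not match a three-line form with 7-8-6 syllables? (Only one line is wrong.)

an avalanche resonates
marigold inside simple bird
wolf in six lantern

Line 1: an (1), avalanche (3), resonates (3) → 7 ✓
Line 2: marigold (3), inside (2), simple (2), bird (1) → 8 ✓
Line 3: wolf (1), in (1), six (1), lantern (2) → 5 (expected 6)

The third line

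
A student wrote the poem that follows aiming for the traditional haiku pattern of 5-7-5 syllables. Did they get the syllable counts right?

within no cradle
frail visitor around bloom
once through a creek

No

Line 1: within (2), no (1), cradle (2) → 5 ✓
Line 2: frail (1), visitor (3), around (2), bloom (1) → 7 ✓
Line 3: once (1), through (1), a (1), creek (1) → 4 (expected 5)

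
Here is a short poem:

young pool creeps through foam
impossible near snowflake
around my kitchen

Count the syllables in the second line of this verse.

The second line: "impossible near snowflake": 4+1+2 = 7

7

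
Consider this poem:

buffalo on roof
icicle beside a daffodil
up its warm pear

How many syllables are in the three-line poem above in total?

Line 1: buffalo(3) + on(1) + roof(1) = 5
Line 2: icicle(3) + beside(2) + a(1) + daffodil(3) = 9
Line 3: up(1) + its(1) + warm(1) + pear(1) = 4
Total: 5 + 9 + 4 = 18

18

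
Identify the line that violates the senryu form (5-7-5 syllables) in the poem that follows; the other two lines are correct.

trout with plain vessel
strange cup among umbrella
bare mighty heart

The third line

Line 1: trout(1) + with(1) + plain(1) + vessel(2) = 5 ✓
Line 2: strange(1) + cup(1) + among(2) + umbrella(3) = 7 ✓
Line 3: bare(1) + mighty(2) + heart(1) = 4 (expected 5)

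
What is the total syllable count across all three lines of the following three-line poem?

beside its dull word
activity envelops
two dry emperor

Line 1: beside (2), its (1), dull (1), word (1) → 5
Line 2: activity (4), envelops (3) → 7
Line 3: two (1), dry (1), emperor (3) → 5
Total: 5 + 7 + 5 = 17

17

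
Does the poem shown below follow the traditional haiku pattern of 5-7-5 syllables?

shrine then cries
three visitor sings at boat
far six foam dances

Line 1: shrine(1) + then(1) + cries(1) = 3 (expected 5)
Line 2: three(1) + visitor(3) + sings(1) + at(1) + boat(1) = 7 ✓
Line 3: far(1) + six(1) + foam(1) + dances(2) = 5 ✓

No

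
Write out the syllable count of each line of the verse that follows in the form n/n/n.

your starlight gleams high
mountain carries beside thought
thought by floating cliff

5/7/5

Line 1: your(1) + starlight(2) + gleams(1) + high(1) = 5
Line 2: mountain(2) + carries(2) + beside(2) + thought(1) = 7
Line 3: thought(1) + by(1) + floating(2) + cliff(1) = 5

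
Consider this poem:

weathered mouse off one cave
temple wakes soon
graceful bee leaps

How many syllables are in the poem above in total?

14

Line 1: weathered (2), mouse (1), off (1), one (1), cave (1) → 6
Line 2: temple (2), wakes (1), soon (1) → 4
Line 3: graceful (2), bee (1), leaps (1) → 4
Total: 6 + 4 + 4 = 14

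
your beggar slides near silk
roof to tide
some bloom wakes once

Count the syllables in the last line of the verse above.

4

The last line: "some bloom wakes once": 1+1+1+1 = 4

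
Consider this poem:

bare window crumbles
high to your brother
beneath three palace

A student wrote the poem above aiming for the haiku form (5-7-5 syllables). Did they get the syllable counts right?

No

Line 1: bare(1) + window(2) + crumbles(2) = 5 ✓
Line 2: high(1) + to(1) + your(1) + brother(2) = 5 (expected 7)
Line 3: beneath(2) + three(1) + palace(2) = 5 ✓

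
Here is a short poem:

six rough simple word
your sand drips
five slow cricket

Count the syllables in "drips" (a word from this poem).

1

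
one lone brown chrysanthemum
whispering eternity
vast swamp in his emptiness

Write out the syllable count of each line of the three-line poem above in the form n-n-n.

7-7-7

Line 1: one(1) + lone(1) + brown(1) + chrysanthemum(4) = 7
Line 2: whispering(3) + eternity(4) = 7
Line 3: vast(1) + swamp(1) + in(1) + his(1) + emptiness(3) = 7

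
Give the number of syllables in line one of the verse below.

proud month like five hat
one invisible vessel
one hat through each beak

5

Line one: "proud month like five hat": 1+1+1+1+1 = 5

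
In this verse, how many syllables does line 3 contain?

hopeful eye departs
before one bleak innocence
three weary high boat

5

Line 3: "three weary high boat": 1+2+1+1 = 5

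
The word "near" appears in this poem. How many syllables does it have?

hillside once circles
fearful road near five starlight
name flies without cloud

1

"near" has 1 syllable.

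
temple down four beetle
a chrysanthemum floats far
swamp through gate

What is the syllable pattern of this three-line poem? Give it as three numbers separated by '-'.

Line 1: temple (2), down (1), four (1), beetle (2) → 6
Line 2: a (1), chrysanthemum (4), floats (1), far (1) → 7
Line 3: swamp (1), through (1), gate (1) → 3

6-7-3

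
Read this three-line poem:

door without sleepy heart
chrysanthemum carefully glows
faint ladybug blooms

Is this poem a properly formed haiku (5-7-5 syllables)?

Line 1: door (1), without (2), sleepy (2), heart (1) → 6 (expected 5)
Line 2: chrysanthemum (4), carefully (3), glows (1) → 8 (expected 7)
Line 3: faint (1), ladybug (3), blooms (1) → 5 ✓

No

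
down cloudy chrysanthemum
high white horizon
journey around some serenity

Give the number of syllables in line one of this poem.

7

Line one: down(1) + cloudy(2) + chrysanthemum(4) = 7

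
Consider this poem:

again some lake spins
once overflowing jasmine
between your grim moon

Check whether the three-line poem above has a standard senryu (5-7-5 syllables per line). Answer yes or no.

Yes

Line 1: "again some lake spins": 2+1+1+1 = 5 ✓
Line 2: "once overflowing jasmine": 1+4+2 = 7 ✓
Line 3: "between your grim moon": 2+1+1+1 = 5 ✓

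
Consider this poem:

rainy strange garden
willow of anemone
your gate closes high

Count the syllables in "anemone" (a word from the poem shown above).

"anemone" has 4 syllables.

4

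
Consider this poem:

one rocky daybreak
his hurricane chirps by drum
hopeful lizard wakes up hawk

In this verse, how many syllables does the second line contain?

7

The second line: "his hurricane chirps by drum": 1+3+1+1+1 = 7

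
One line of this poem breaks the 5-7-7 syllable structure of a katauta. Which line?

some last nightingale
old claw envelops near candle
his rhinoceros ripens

Line 1: "some last nightingale": 1+1+3 = 5 ✓
Line 2: "old claw envelops near candle": 1+1+3+1+2 = 8 (expected 7)
Line 3: "his rhinoceros ripens": 1+4+2 = 7 ✓

Line 2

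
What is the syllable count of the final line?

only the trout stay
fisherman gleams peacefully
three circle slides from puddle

7

The final line: three (1), circle (2), slides (1), from (1), puddle (2) → 7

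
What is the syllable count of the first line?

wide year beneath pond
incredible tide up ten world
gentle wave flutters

5

The first line: "wide year beneath pond": 1+1+2+1 = 5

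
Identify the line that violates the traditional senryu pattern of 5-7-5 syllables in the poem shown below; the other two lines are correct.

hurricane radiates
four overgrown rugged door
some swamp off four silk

Line 1: hurricane (3), radiates (3) → 6 (expected 5)
Line 2: four (1), overgrown (3), rugged (2), door (1) → 7 ✓
Line 3: some (1), swamp (1), off (1), four (1), silk (1) → 5 ✓

Line 1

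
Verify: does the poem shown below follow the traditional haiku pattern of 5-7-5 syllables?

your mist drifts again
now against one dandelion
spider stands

Line 1: your (1), mist (1), drifts (1), again (2) → 5 ✓
Line 2: now (1), against (2), one (1), dandelion (4) → 8 (expected 7)
Line 3: spider (2), stands (1) → 3 (expected 5)

No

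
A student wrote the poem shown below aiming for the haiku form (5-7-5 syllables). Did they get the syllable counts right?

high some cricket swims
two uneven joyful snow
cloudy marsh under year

No

Line 1: "high some cricket swims": 1+1+2+1 = 5 ✓
Line 2: "two uneven joyful snow": 1+3+2+1 = 7 ✓
Line 3: "cloudy marsh under year": 2+1+2+1 = 6 (expected 5)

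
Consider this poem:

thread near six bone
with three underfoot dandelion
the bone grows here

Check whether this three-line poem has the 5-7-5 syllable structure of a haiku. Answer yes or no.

No

Line 1: thread(1) + near(1) + six(1) + bone(1) = 4 (expected 5)
Line 2: with(1) + three(1) + underfoot(3) + dandelion(4) = 9 (expected 7)
Line 3: the(1) + bone(1) + grows(1) + here(1) = 4 (expected 5)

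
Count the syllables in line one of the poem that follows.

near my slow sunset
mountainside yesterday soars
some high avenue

Line one: near(1) + my(1) + slow(1) + sunset(2) = 5

5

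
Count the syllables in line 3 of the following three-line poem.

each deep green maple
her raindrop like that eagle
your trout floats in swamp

Line 3: "your trout floats in swamp": 1+1+1+1+1 = 5

5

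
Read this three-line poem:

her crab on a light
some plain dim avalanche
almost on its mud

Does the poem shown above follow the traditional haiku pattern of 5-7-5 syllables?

No

Line 1: "her crab on a light": 1+1+1+1+1 = 5 ✓
Line 2: "some plain dim avalanche": 1+1+1+3 = 6 (expected 7)
Line 3: "almost on its mud": 2+1+1+1 = 5 ✓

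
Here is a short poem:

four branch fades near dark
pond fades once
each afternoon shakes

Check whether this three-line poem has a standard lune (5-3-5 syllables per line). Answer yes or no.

Line 1: "four branch fades near dark": 1+1+1+1+1 = 5 ✓
Line 2: "pond fades once": 1+1+1 = 3 ✓
Line 3: "each afternoon shakes": 1+3+1 = 5 ✓

Yes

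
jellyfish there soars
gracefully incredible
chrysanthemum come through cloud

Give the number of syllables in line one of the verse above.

5

Line one: "jellyfish there soars": 3+1+1 = 5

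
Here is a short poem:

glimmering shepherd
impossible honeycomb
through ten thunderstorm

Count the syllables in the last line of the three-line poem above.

5

The last line: "through ten thunderstorm": 1+1+3 = 5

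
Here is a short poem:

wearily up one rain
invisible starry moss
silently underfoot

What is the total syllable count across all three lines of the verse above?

Line 1: "wearily up one rain": 3+1+1+1 = 6
Line 2: "invisible starry moss": 4+2+1 = 7
Line 3: "silently underfoot": 3+3 = 6
Total: 6 + 7 + 6 = 19

19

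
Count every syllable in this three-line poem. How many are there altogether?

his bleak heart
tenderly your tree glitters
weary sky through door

Line 1: "his bleak heart": 1+1+1 = 3
Line 2: "tenderly your tree glitters": 3+1+1+2 = 7
Line 3: "weary sky through door": 2+1+1+1 = 5
Total: 3 + 7 + 5 = 15

15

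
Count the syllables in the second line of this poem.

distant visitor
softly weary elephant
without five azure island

7

The second line: softly(2) + weary(2) + elephant(3) = 7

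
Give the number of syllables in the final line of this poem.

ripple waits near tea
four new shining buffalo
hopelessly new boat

5

The final line: hopelessly (3), new (1), boat (1) → 5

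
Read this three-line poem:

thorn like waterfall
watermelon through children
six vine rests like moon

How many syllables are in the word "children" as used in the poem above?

"children" has 2 syllables.

2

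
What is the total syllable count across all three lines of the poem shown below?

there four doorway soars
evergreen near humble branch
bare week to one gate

Line 1: there (1), four (1), doorway (2), soars (1) → 5
Line 2: evergreen (3), near (1), humble (2), branch (1) → 7
Line 3: bare (1), week (1), to (1), one (1), gate (1) → 5
Total: 5 + 7 + 5 = 17

17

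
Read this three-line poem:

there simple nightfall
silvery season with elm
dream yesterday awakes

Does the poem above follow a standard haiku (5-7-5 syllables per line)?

Line 1: "there simple nightfall": 1+2+2 = 5 ✓
Line 2: "silvery season with elm": 3+2+1+1 = 7 ✓
Line 3: "dream yesterday awakes": 1+3+2 = 6 (expected 5)

No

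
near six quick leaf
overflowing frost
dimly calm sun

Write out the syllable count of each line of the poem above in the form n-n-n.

4-5-4

Line 1: near(1) + six(1) + quick(1) + leaf(1) = 4
Line 2: overflowing(4) + frost(1) = 5
Line 3: dimly(2) + calm(1) + sun(1) = 4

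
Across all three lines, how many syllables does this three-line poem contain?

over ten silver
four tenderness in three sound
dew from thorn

Line 1: over(2) + ten(1) + silver(2) = 5
Line 2: four(1) + tenderness(3) + in(1) + three(1) + sound(1) = 7
Line 3: dew(1) + from(1) + thorn(1) = 3
Total: 5 + 7 + 3 = 15

15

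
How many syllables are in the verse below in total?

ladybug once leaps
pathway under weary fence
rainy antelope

17

Line 1: "ladybug once leaps": 3+1+1 = 5
Line 2: "pathway under weary fence": 2+2+2+1 = 7
Line 3: "rainy antelope": 2+3 = 5
Total: 5 + 7 + 5 = 17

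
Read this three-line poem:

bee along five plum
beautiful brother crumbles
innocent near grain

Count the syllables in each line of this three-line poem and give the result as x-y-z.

Line 1: bee (1), along (2), five (1), plum (1) → 5
Line 2: beautiful (3), brother (2), crumbles (2) → 7
Line 3: innocent (3), near (1), grain (1) → 5

5-7-5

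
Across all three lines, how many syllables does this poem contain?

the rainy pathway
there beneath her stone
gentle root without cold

16

Line 1: the(1) + rainy(2) + pathway(2) = 5
Line 2: there(1) + beneath(2) + her(1) + stone(1) = 5
Line 3: gentle(2) + root(1) + without(2) + cold(1) = 6
Total: 5 + 5 + 6 = 16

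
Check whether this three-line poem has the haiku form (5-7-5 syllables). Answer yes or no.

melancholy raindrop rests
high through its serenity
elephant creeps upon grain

Line 1: "melancholy raindrop rests": 4+2+1 = 7 (expected 5)
Line 2: "high through its serenity": 1+1+1+4 = 7 ✓
Line 3: "elephant creeps upon grain": 3+1+2+1 = 7 (expected 5)

No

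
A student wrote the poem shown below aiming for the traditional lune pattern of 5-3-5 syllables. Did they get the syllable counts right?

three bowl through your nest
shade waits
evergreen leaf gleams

No

Line 1: "three bowl through your nest": 1+1+1+1+1 = 5 ✓
Line 2: "shade waits": 1+1 = 2 (expected 3)
Line 3: "evergreen leaf gleams": 3+1+1 = 5 ✓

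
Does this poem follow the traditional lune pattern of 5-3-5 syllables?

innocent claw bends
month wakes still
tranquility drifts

Yes

Line 1: "innocent claw bends": 3+1+1 = 5 ✓
Line 2: "month wakes still": 1+1+1 = 3 ✓
Line 3: "tranquility drifts": 4+1 = 5 ✓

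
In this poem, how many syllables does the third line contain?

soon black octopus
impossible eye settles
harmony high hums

5

The third line: harmony (3), high (1), hums (1) → 5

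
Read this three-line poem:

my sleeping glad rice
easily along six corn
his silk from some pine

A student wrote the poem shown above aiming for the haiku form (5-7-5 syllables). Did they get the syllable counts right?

Line 1: my(1) + sleeping(2) + glad(1) + rice(1) = 5 ✓
Line 2: easily(3) + along(2) + six(1) + corn(1) = 7 ✓
Line 3: his(1) + silk(1) + from(1) + some(1) + pine(1) = 5 ✓

Yes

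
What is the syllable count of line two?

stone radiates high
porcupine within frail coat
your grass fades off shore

7

Line two: "porcupine within frail coat": 3+2+1+1 = 7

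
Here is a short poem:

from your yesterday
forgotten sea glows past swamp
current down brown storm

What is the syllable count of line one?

Line one: from(1) + your(1) + yesterday(3) = 5

5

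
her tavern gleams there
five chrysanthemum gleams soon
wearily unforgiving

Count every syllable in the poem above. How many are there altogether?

19

Line 1: "her tavern gleams there": 1+2+1+1 = 5
Line 2: "five chrysanthemum gleams soon": 1+4+1+1 = 7
Line 3: "wearily unforgiving": 3+4 = 7
Total: 5 + 7 + 7 = 19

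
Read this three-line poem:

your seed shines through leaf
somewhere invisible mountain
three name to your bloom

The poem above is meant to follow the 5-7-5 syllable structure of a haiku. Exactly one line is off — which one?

Line 2

Line 1: "your seed shines through leaf": 1+1+1+1+1 = 5 ✓
Line 2: "somewhere invisible mountain": 2+4+2 = 8 (expected 7)
Line 3: "three name to your bloom": 1+1+1+1+1 = 5 ✓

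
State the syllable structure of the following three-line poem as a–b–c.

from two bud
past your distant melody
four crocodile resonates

Line 1: from (1), two (1), bud (1) → 3
Line 2: past (1), your (1), distant (2), melody (3) → 7
Line 3: four (1), crocodile (3), resonates (3) → 7

3–7–7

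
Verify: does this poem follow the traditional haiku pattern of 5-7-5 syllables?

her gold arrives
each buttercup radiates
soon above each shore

No

Line 1: her (1), gold (1), arrives (2) → 4 (expected 5)
Line 2: each (1), buttercup (3), radiates (3) → 7 ✓
Line 3: soon (1), above (2), each (1), shore (1) → 5 ✓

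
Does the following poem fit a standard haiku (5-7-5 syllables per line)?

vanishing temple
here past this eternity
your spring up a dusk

Yes

Line 1: vanishing (3), temple (2) → 5 ✓
Line 2: here (1), past (1), this (1), eternity (4) → 7 ✓
Line 3: your (1), spring (1), up (1), a (1), dusk (1) → 5 ✓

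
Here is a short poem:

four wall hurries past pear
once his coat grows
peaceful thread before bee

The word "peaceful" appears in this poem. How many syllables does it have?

2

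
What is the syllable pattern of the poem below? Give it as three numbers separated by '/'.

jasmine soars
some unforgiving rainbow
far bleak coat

Line 1: jasmine (2), soars (1) → 3
Line 2: some (1), unforgiving (4), rainbow (2) → 7
Line 3: far (1), bleak (1), coat (1) → 3

3/7/3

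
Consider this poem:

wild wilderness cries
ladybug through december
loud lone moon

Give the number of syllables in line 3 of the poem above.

Line 3: loud(1) + lone(1) + moon(1) = 3

3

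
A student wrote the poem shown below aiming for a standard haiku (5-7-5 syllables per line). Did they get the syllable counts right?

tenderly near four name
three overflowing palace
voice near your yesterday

Line 1: tenderly (3), near (1), four (1), name (1) → 6 (expected 5)
Line 2: three (1), overflowing (4), palace (2) → 7 ✓
Line 3: voice (1), near (1), your (1), yesterday (3) → 6 (expected 5)

No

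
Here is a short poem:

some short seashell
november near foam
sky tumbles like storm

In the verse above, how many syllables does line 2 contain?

Line 2: november(3) + near(1) + foam(1) = 5

5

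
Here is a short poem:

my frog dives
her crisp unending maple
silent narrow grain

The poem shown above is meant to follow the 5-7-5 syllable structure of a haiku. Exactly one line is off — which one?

Line 1

Line 1: my (1), frog (1), dives (1) → 3 (expected 5)
Line 2: her (1), crisp (1), unending (3), maple (2) → 7 ✓
Line 3: silent (2), narrow (2), grain (1) → 5 ✓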